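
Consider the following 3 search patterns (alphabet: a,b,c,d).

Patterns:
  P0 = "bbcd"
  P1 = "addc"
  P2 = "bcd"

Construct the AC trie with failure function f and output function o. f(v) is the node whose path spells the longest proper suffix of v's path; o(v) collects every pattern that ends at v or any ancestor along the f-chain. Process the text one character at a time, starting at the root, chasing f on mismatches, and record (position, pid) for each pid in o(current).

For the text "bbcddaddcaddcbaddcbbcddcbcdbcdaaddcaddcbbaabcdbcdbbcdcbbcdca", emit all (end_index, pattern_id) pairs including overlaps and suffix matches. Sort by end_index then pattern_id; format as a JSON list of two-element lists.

Build automaton:
Trie (insert patterns):
  n0 'ε': a→5 b→1
  n1 'b': b→2 c→9
  n2 'bb': c→3
  n3 'bbc': d→4
  n4 'bbcd': ·  [P0 ends]
  n5 'a': d→6
  n6 'ad': d→7
  n7 'add': c→8
  n8 'addc': ·  [P1 ends]
  n9 'bc': d→10
  n10 'bcd': ·  [P2 ends]

Failure links (BFS by depth):
  n1('b'): parent n0 fail=0; on 'b' 0 → fail=0;  out ∅∪∅=∅
  n5('a'): parent n0 fail=0; on 'a' 0 → fail=0;  out ∅∪∅=∅
  n2('bb'): parent n1 fail=0; on 'b' 0 → fail=1;  out ∅∪∅=∅
  n6('ad'): parent n5 fail=0; on 'd' 0 → fail=0;  out ∅∪∅=∅
  n9('bc'): parent n1 fail=0; on 'c' 0 → fail=0;  out ∅∪∅=∅
  n3('bbc'): parent n2 fail=1; on 'c' 1 → fail=9;  out ∅∪∅=∅
  n7('add'): parent n6 fail=0; on 'd' 0 → fail=0;  out ∅∪∅=∅
  n10('bcd'): parent n9 fail=0; on 'd' 0 → fail=0;  out {2}∪∅={2}
  n4('bbcd'): parent n3 fail=9; on 'd' 9 → fail=10;  out {0}∪{2}={0,2}
  n8('addc'): parent n7 fail=0; on 'c' 0 → fail=0;  out {1}∪∅={1}

Text stream:
pos 0 'b': at 1
pos 1 'b': at 2
pos 2 'c': at 3
pos 3 'd': at 4  emit P0@[0:3],P2@[1:3]
pos 4 'd': at 0 ·f
pos 5 'a': at 5
pos 6 'd': at 6
pos 7 'd': at 7
pos 8 'c': at 8  emit P1@[5:8]
pos 9 'a': at 5 ·f
pos 10 'd': at 6
pos 11 'd': at 7
pos 12 'c': at 8  emit P1@[9:12]
pos 13 'b': at 1 ·f
pos 14 'a': at 5 ·f
pos 15 'd': at 6
pos 16 'd': at 7
pos 17 'c': at 8  emit P1@[14:17]
pos 18 'b': at 1 ·f
pos 19 'b': at 2
pos 20 'c': at 3
pos 21 'd': at 4  emit P0@[18:21],P2@[19:21]
pos 22 'd': at 0 ·f
pos 23 'c': at 0
pos 24 'b': at 1
pos 25 'c': at 9
pos 26 'd': at 10  emit P2@[24:26]
pos 27 'b': at 1 ·f
pos 28 'c': at 9
pos 29 'd': at 10  emit P2@[27:29]
pos 30 'a': at 5 ·f
pos 31 'a': at 5 ·f
pos 32 'd': at 6
pos 33 'd': at 7
pos 34 'c': at 8  emit P1@[31:34]
pos 35 'a': at 5 ·f
pos 36 'd': at 6
pos 37 'd': at 7
pos 38 'c': at 8  emit P1@[35:38]
pos 39 'b': at 1 ·f
pos 40 'b': at 2
pos 41 'a': at 5 ·f
pos 42 'a': at 5 ·f
pos 43 'b': at 1 ·f
pos 44 'c': at 9
pos 45 'd': at 10  emit P2@[43:45]
pos 46 'b': at 1 ·f
pos 47 'c': at 9
pos 48 'd': at 10  emit P2@[46:48]
pos 49 'b': at 1 ·f
pos 50 'b': at 2
pos 51 'c': at 3
pos 52 'd': at 4  emit P0@[49:52],P2@[50:52]
pos 53 'c': at 0 ·f
pos 54 'b': at 1
pos 55 'b': at 2
pos 56 'c': at 3
pos 57 'd': at 4  emit P0@[54:57],P2@[55:57]
pos 58 'c': at 0 ·f
pos 59 'a': at 5

Matches: [[3,0],[3,2],[8,1],[12,1],[17,1],[21,0],[21,2],[26,2],[29,2],[34,1],[38,1],[45,2],[48,2],[52,0],[52,2],[57,0],[57,2]]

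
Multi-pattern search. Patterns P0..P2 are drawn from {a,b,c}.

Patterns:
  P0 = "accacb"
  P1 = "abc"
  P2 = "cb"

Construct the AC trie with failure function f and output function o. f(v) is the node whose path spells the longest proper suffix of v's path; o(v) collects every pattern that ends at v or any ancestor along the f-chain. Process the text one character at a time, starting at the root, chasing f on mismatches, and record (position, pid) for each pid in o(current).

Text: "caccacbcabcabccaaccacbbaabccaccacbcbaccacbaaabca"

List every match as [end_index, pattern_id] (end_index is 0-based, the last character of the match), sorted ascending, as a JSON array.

Construct AC machine:
Trie nodes:
  n0 'ε': a→1 c→9
  n1 'a': b→7 c→2
  n2 'ac': c→3
  n3 'acc': a→4
  n4 'acca': c→5
  n5 'accac': b→6
  n6 'accacb': ·  [P0 ends]
  n7 'ab': c→8
  n8 'abc': ·  [P1 ends]
  n9 'c': b→10
  n10 'cb': ·  [P2 ends]

Failure links (BFS by depth):
  fail(1) 'a': from fail(0)=0 chase 'a': 0 ⇒ 0;  out=∅∪out(0)=∅
  fail(9) 'c': from fail(0)=0 chase 'c': 0 ⇒ 0;  out=∅∪out(0)=∅
  fail(2) 'ac': from fail(1)=0 chase 'c': 0 ⇒ 9;  out=∅∪out(9)=∅
  fail(7) 'ab': from fail(1)=0 chase 'b': 0 ⇒ 0;  out=∅∪out(0)=∅
  fail(10) 'cb': from fail(9)=0 chase 'b': 0 ⇒ 0;  out={2}∪out(0)={2}
  fail(3) 'acc': from fail(2)=9 chase 'c': 9→0 ⇒ 9;  out=∅∪out(9)=∅
  fail(8) 'abc': from fail(7)=0 chase 'c': 0 ⇒ 9;  out={1}∪out(9)={1}
  fail(4) 'acca': from fail(3)=9 chase 'a': 9→0 ⇒ 1;  out=∅∪out(1)=∅
  fail(5) 'accac': from fail(4)=1 chase 'c': 1 ⇒ 2;  out=∅∪out(2)=∅
  fail(6) 'accacb': from fail(5)=2 chase 'b': 2→9 ⇒ 10;  out={0}∪out(10)={0,2}

Text stream:
pos 0 'c': at 9
pos 1 'a': at 1 (via fail)
pos 2 'c': at 2
pos 3 'c': at 3
pos 4 'a': at 4
pos 5 'c': at 5
pos 6 'b': at 6  → match P0@[1:6],P2@[5:6]
pos 7 'c': at 9 (via fail)
pos 8 'a': at 1 (via fail)
pos 9 'b': at 7
pos 10 'c': at 8  → match P1@[8:10]
pos 11 'a': at 1 (via fail)
pos 12 'b': at 7
pos 13 'c': at 8  → match P1@[11:13]
pos 14 'c': at 9 (via fail)
pos 15 'a': at 1 (via fail)
pos 16 'a': at 1 (via fail)
pos 17 'c': at 2
pos 18 'c': at 3
pos 19 'a': at 4
pos 20 'c': at 5
pos 21 'b': at 6  → match P0@[16:21],P2@[20:21]
pos 22 'b': at 0 (via fail)
pos 23 'a': at 1
pos 24 'a': at 1 (via fail)
pos 25 'b': at 7
pos 26 'c': at 8  → match P1@[24:26]
pos 27 'c': at 9 (via fail)
pos 28 'a': at 1 (via fail)
pos 29 'c': at 2
pos 30 'c': at 3
pos 31 'a': at 4
pos 32 'c': at 5
pos 33 'b': at 6  → match P0@[28:33],P2@[32:33]
pos 34 'c': at 9 (via fail)
pos 35 'b': at 10  → match P2@[34:35]
pos 36 'a': at 1 (via fail)
pos 37 'c': at 2
pos 38 'c': at 3
pos 39 'a': at 4
pos 40 'c': at 5
pos 41 'b': at 6  → match P0@[36:41],P2@[40:41]
pos 42 'a': at 1 (via fail)
pos 43 'a': at 1 (via fail)
pos 44 'a': at 1 (via fail)
pos 45 'b': at 7
pos 46 'c': at 8  → match P1@[44:46]
pos 47 'a': at 1 (via fail)

All matches (sorted): [[6,0],[6,2],[10,1],[13,1],[21,0],[21,2],[26,1],[33,0],[33,2],[35,2],[41,0],[41,2],[46,1]]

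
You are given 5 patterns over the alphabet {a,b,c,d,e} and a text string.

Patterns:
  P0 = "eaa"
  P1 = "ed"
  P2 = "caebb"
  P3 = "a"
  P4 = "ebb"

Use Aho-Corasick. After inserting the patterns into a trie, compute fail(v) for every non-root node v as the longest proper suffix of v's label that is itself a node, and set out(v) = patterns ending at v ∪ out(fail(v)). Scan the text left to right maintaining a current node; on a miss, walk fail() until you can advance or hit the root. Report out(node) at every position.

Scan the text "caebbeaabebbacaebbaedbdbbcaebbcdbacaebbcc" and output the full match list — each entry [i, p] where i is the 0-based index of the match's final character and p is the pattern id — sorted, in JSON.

Construct AC machine:
Trie nodes:
  n0 'ε': a→10 c→5 e→1
  n1 'e': a→2 b→11 d→4
  n2 'ea': a→3
  n3 'eaa': ·  ←P0
  n4 'ed': ·  ←P1
  n5 'c': a→6
  n6 'ca': e→7
  n7 'cae': b→8
  n8 'caeb': b→9
  n9 'caebb': ·  ←P2
  n10 'a': ·  ←P3
  n11 'eb': b→12
  n12 'ebb': ·  ←P4

Failure links (BFS by depth):
  n1('e'): parent n0 fail=0; on 'e' 0 → fail=0;  out ∅∪∅=∅
  n5('c'): parent n0 fail=0; on 'c' 0 → fail=0;  out ∅∪∅=∅
  n10('a'): parent n0 fail=0; on 'a' 0 → fail=0;  out {3}∪∅={3}
  n2('ea'): parent n1 fail=0; on 'a' 0 → fail=10;  out ∅∪{3}={3}
  n4('ed'): parent n1 fail=0; on 'd' 0 → fail=0;  out {1}∪∅={1}
  n6('ca'): parent n5 fail=0; on 'a' 0 → fail=10;  out ∅∪{3}={3}
  n11('eb'): parent n1 fail=0; on 'b' 0 → fail=0;  out ∅∪∅=∅
  n3('eaa'): parent n2 fail=10; on 'a' 10→0 → fail=10;  out {0}∪{3}={0,3}
  n7('cae'): parent n6 fail=10; on 'e' 10→0 → fail=1;  out ∅∪∅=∅
  n12('ebb'): parent n11 fail=0; on 'b' 0 → fail=0;  out {4}∪∅={4}
  n8('caeb'): parent n7 fail=1; on 'b' 1 → fail=11;  out ∅∪∅=∅
  n9('caebb'): parent n8 fail=11; on 'b' 11 → fail=12;  out {2}∪{4}={2,4}

Run:
i=0 'c': node 0→5
i=1 'a': node 5→6  ** P3@[1:1]
i=2 'e': node 6→7
i=3 'b': node 7→8
i=4 'b': node 8→9  ** P2@[0:4],P4@[2:4]
i=5 'e': node 9→1 (via fail)
i=6 'a': node 1→2  ** P3@[6:6]
i=7 'a': node 2→3  ** P0@[5:7],P3@[7:7]
i=8 'b': node 3→0 (via fail)
i=9 'e': node 0→1
i=10 'b': node 1→11
i=11 'b': node 11→12  ** P4@[9:11]
i=12 'a': node 12→10 (via fail)  ** P3@[12:12]
i=13 'c': node 10→5 (via fail)
i=14 'a': node 5→6  ** P3@[14:14]
i=15 'e': node 6→7
i=16 'b': node 7→8
i=17 'b': node 8→9  ** P2@[13:17],P4@[15:17]
i=18 'a': node 9→10 (via fail)  ** P3@[18:18]
i=19 'e': node 10→1 (via fail)
i=20 'd': node 1→4  ** P1@[19:20]
i=21 'b': node 4→0 (via fail)
i=22 'd': node 0→0
i=23 'b': node 0→0
i=24 'b': node 0→0
i=25 'c': node 0→5
i=26 'a': node 5→6  ** P3@[26:26]
i=27 'e': node 6→7
i=28 'b': node 7→8
i=29 'b': node 8→9  ** P2@[25:29],P4@[27:29]
i=30 'c': node 9→5 (via fail)
i=31 'd': node 5→0 (via fail)
i=32 'b': node 0→0
i=33 'a': node 0→10  ** P3@[33:33]
i=34 'c': node 10→5 (via fail)
i=35 'a': node 5→6  ** P3@[35:35]
i=36 'e': node 6→7
i=37 'b': node 7→8
i=38 'b': node 8→9  ** P2@[34:38],P4@[36:38]
i=39 'c': node 9→5 (via fail)
i=40 'c': node 5→5 (via fail)

Result: [[1,3],[4,2],[4,4],[6,3],[7,0],[7,3],[11,4],[12,3],[14,3],[17,2],[17,4],[18,3],[20,1],[26,3],[29,2],[29,4],[33,3],[35,3],[38,2],[38,4]]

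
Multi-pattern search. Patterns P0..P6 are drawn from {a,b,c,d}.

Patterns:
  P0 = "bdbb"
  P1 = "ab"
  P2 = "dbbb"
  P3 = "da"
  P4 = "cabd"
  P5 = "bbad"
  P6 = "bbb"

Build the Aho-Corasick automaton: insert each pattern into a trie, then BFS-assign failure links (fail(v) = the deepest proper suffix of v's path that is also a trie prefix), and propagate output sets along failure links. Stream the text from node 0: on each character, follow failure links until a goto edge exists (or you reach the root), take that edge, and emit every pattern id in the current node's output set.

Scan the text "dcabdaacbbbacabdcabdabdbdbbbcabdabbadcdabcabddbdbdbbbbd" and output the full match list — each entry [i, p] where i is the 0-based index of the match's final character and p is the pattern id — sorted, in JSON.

Construct AC machine:
Trie nodes:
  n0 'ε': a→5 b→1 c→12 d→7
  n1 'b': b→16 d→2
  n2 'bd': b→3
  n3 'bdb': b→4
  n4 'bdbb': ·  [P0 ends]
  n5 'a': b→6
  n6 'ab': ·  [P1 ends]
  n7 'd': a→11 b→8
  n8 'db': b→9
  n9 'dbb': b→10
  n10 'dbbb': ·  [P2 ends]
  n11 'da': ·  [P3 ends]
  n12 'c': a→13
  n13 'ca': b→14
  n14 'cab': d→15
  n15 'cabd': ·  [P4 ends]
  n16 'bb': a→17 b→19
  n17 'bba': d→18
  n18 'bbad': ·  [P5 ends]
  n19 'bbb': ·  [P6 ends]

BFS fail/out derivation:
  fail(1) 'b': from fail(0)=0 chase 'b': 0 ⇒ 0;  out=∅∪out(0)=∅
  fail(5) 'a': from fail(0)=0 chase 'a': 0 ⇒ 0;  out=∅∪out(0)=∅
  fail(7) 'd': from fail(0)=0 chase 'd': 0 ⇒ 0;  out=∅∪out(0)=∅
  fail(12) 'c': from fail(0)=0 chase 'c': 0 ⇒ 0;  out=∅∪out(0)=∅
  fail(2) 'bd': from fail(1)=0 chase 'd': 0 ⇒ 7;  out=∅∪out(7)=∅
  fail(6) 'ab': from fail(5)=0 chase 'b': 0 ⇒ 1;  out={1}∪out(1)={1}
  fail(8) 'db': from fail(7)=0 chase 'b': 0 ⇒ 1;  out=∅∪out(1)=∅
  fail(11) 'da': from fail(7)=0 chase 'a': 0 ⇒ 5;  out={3}∪out(5)={3}
  fail(13) 'ca': from fail(12)=0 chase 'a': 0 ⇒ 5;  out=∅∪out(5)=∅
  fail(16) 'bb': from fail(1)=0 chase 'b': 0 ⇒ 1;  out=∅∪out(1)=∅
  fail(3) 'bdb': from fail(2)=7 chase 'b': 7 ⇒ 8;  out=∅∪out(8)=∅
  fail(9) 'dbb': from fail(8)=1 chase 'b': 1 ⇒ 16;  out=∅∪out(16)=∅
  fail(14) 'cab': from fail(13)=5 chase 'b': 5 ⇒ 6;  out=∅∪out(6)={1}
  fail(17) 'bba': from fail(16)=1 chase 'a': 1→0 ⇒ 5;  out=∅∪out(5)=∅
  fail(19) 'bbb': from fail(16)=1 chase 'b': 1 ⇒ 16;  out={6}∪out(16)={6}
  fail(4) 'bdbb': from fail(3)=8 chase 'b': 8 ⇒ 9;  out={0}∪out(9)={0}
  fail(10) 'dbbb': from fail(9)=16 chase 'b': 16 ⇒ 19;  out={2}∪out(19)={2,6}
  fail(15) 'cabd': from fail(14)=6 chase 'd': 6→1 ⇒ 2;  out={4}∪out(2)={4}
  fail(18) 'bbad': from fail(17)=5 chase 'd': 5→0 ⇒ 7;  out={5}∪out(7)={5}

Scan:
pos 0 'd': at 7
pos 1 'c': at 12 (via fail)
pos 2 'a': at 13
pos 3 'b': at 14  → match P1@[2:3]
pos 4 'd': at 15  → match P4@[1:4]
pos 5 'a': at 11 (via fail)  → match P3@[4:5]
pos 6 'a': at 5 (via fail)
pos 7 'c': at 12 (via fail)
pos 8 'b': at 1 (via fail)
pos 9 'b': at 16
pos 10 'b': at 19  → match P6@[8:10]
pos 11 'a': at 17 (via fail)
pos 12 'c': at 12 (via fail)
pos 13 'a': at 13
pos 14 'b': at 14  → match P1@[13:14]
pos 15 'd': at 15  → match P4@[12:15]
pos 16 'c': at 12 (via fail)
pos 17 'a': at 13
pos 18 'b': at 14  → match P1@[17:18]
pos 19 'd': at 15  → match P4@[16:19]
pos 20 'a': at 11 (via fail)  → match P3@[19:20]
pos 21 'b': at 6 (via fail)  → match P1@[20:21]
pos 22 'd': at 2 (via fail)
pos 23 'b': at 3
pos 24 'd': at 2 (via fail)
pos 25 'b': at 3
pos 26 'b': at 4  → match P0@[23:26]
pos 27 'b': at 10 (via fail)  → match P2@[24:27],P6@[25:27]
pos 28 'c': at 12 (via fail)
pos 29 'a': at 13
pos 30 'b': at 14  → match P1@[29:30]
pos 31 'd': at 15  → match P4@[28:31]
pos 32 'a': at 11 (via fail)  → match P3@[31:32]
pos 33 'b': at 6 (via fail)  → match P1@[32:33]
pos 34 'b': at 16 (via fail)
pos 35 'a': at 17
pos 36 'd': at 18  → match P5@[33:36]
pos 37 'c': at 12 (via fail)
pos 38 'd': at 7 (via fail)
pos 39 'a': at 11  → match P3@[38:39]
pos 40 'b': at 6 (via fail)  → match P1@[39:40]
pos 41 'c': at 12 (via fail)
pos 42 'a': at 13
pos 43 'b': at 14  → match P1@[42:43]
pos 44 'd': at 15  → match P4@[41:44]
pos 45 'd': at 7 (via fail)
pos 46 'b': at 8
pos 47 'd': at 2 (via fail)
pos 48 'b': at 3
pos 49 'd': at 2 (via fail)
pos 50 'b': at 3
pos 51 'b': at 4  → match P0@[48:51]
pos 52 'b': at 10 (via fail)  → match P2@[49:52],P6@[50:52]
pos 53 'b': at 19 (via fail)  → match P6@[51:53]
pos 54 'd': at 2 (via fail)

All matches (sorted): [[3,1],[4,4],[5,3],[10,6],[14,1],[15,4],[18,1],[19,4],[20,3],[21,1],[26,0],[27,2],[27,6],[30,1],[31,4],[32,3],[33,1],[36,5],[39,3],[40,1],[43,1],[44,4],[51,0],[52,2],[52,6],[53,6]]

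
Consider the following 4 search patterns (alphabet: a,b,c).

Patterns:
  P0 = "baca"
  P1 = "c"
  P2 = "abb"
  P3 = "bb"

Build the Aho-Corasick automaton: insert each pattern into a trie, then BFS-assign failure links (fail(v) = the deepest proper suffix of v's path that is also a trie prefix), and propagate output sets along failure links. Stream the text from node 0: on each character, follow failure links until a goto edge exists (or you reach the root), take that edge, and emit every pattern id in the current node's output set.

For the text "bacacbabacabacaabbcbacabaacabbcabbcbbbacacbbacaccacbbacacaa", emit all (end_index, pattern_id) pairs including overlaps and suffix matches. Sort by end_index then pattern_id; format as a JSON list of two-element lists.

Build:
Trie (insert patterns):
  n0 'ε': a→6 b→1 c→5
  n1 'b': a→2 b→9
  n2 'ba': c→3
  n3 'bac': a→4
  n4 'baca': ·  [P0 ends]
  n5 'c': ·  [P1 ends]
  n6 'a': b→7
  n7 'ab': b→8
  n8 'abb': ·  [P2 ends]
  n9 'bb': ·  [P3 ends]

BFS fail/out derivation:
  fail(1) 'b': from fail(0)=0 chase 'b': 0 ⇒ 0;  out=∅∪out(0)=∅
  fail(5) 'c': from fail(0)=0 chase 'c': 0 ⇒ 0;  out={1}∪out(0)={1}
  fail(6) 'a': from fail(0)=0 chase 'a': 0 ⇒ 0;  out=∅∪out(0)=∅
  fail(2) 'ba': from fail(1)=0 chase 'a': 0 ⇒ 6;  out=∅∪out(6)=∅
  fail(7) 'ab': from fail(6)=0 chase 'b': 0 ⇒ 1;  out=∅∪out(1)=∅
  fail(9) 'bb': from fail(1)=0 chase 'b': 0 ⇒ 1;  out={3}∪out(1)={3}
  fail(3) 'bac': from fail(2)=6 chase 'c': 6→0 ⇒ 5;  out=∅∪out(5)={1}
  fail(8) 'abb': from fail(7)=1 chase 'b': 1 ⇒ 9;  out={2}∪out(9)={2,3}
  fail(4) 'baca': from fail(3)=5 chase 'a': 5→0 ⇒ 6;  out={0}∪out(6)={0}

Run:
pos 0 'b': at 1
pos 1 'a': at 2
pos 2 'c': at 3  emit P1@[2:2]
pos 3 'a': at 4  emit P0@[0:3]
pos 4 'c': at 5 (via fail)  emit P1@[4:4]
pos 5 'b': at 1 (via fail)
pos 6 'a': at 2
pos 7 'b': at 7 (via fail)
pos 8 'a': at 2 (via fail)
pos 9 'c': at 3  emit P1@[9:9]
pos 10 'a': at 4  emit P0@[7:10]
pos 11 'b': at 7 (via fail)
pos 12 'a': at 2 (via fail)
pos 13 'c': at 3  emit P1@[13:13]
pos 14 'a': at 4  emit P0@[11:14]
pos 15 'a': at 6 (via fail)
pos 16 'b': at 7
pos 17 'b': at 8  emit P2@[15:17],P3@[16:17]
pos 18 'c': at 5 (via fail)  emit P1@[18:18]
pos 19 'b': at 1 (via fail)
pos 20 'a': at 2
pos 21 'c': at 3  emit P1@[21:21]
pos 22 'a': at 4  emit P0@[19:22]
pos 23 'b': at 7 (via fail)
pos 24 'a': at 2 (via fail)
pos 25 'a': at 6 (via fail)
pos 26 'c': at 5 (via fail)  emit P1@[26:26]
pos 27 'a': at 6 (via fail)
pos 28 'b': at 7
pos 29 'b': at 8  emit P2@[27:29],P3@[28:29]
pos 30 'c': at 5 (via fail)  emit P1@[30:30]
pos 31 'a': at 6 (via fail)
pos 32 'b': at 7
pos 33 'b': at 8  emit P2@[31:33],P3@[32:33]
pos 34 'c': at 5 (via fail)  emit P1@[34:34]
pos 35 'b': at 1 (via fail)
pos 36 'b': at 9  emit P3@[35:36]
pos 37 'b': at 9 (via fail)  emit P3@[36:37]
pos 38 'a': at 2 (via fail)
pos 39 'c': at 3  emit P1@[39:39]
pos 40 'a': at 4  emit P0@[37:40]
pos 41 'c': at 5 (via fail)  emit P1@[41:41]
pos 42 'b': at 1 (via fail)
pos 43 'b': at 9  emit P3@[42:43]
pos 44 'a': at 2 (via fail)
pos 45 'c': at 3  emit P1@[45:45]
pos 46 'a': at 4  emit P0@[43:46]
pos 47 'c': at 5 (via fail)  emit P1@[47:47]
pos 48 'c': at 5 (via fail)  emit P1@[48:48]
pos 49 'a': at 6 (via fail)
pos 50 'c': at 5 (via fail)  emit P1@[50:50]
pos 51 'b': at 1 (via fail)
pos 52 'b': at 9  emit P3@[51:52]
pos 53 'a': at 2 (via fail)
pos 54 'c': at 3  emit P1@[54:54]
pos 55 'a': at 4  emit P0@[52:55]
pos 56 'c': at 5 (via fail)  emit P1@[56:56]
pos 57 'a': at 6 (via fail)
pos 58 'a': at 6 (via fail)

Result: [[2,1],[3,0],[4,1],[9,1],[10,0],[13,1],[14,0],[17,2],[17,3],[18,1],[21,1],[22,0],[26,1],[29,2],[29,3],[30,1],[33,2],[33,3],[34,1],[36,3],[37,3],[39,1],[40,0],[41,1],[43,3],[45,1],[46,0],[47,1],[48,1],[50,1],[52,3],[54,1],[55,0],[56,1]]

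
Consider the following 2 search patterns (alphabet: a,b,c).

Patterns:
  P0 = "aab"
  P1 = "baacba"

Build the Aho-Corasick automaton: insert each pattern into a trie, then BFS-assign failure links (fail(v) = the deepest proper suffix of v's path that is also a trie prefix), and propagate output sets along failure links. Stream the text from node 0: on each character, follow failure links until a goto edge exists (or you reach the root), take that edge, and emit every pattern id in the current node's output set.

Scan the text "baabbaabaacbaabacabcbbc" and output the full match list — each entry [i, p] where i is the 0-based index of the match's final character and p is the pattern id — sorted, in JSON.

Build:
Trie (insert patterns):
  n0 'ε': a→1 b→4
  n1 'a': a→2
  n2 'aa': b→3
  n3 'aab': ·  [P0 ends]
  n4 'b': a→5
  n5 'ba': a→6
  n6 'baa': c→7
  n7 'baac': b→8
  n8 'baacb': a→9
  n9 'baacba': ·  [P1 ends]

Failure links (BFS by depth):
  fail(1) 'a': from fail(0)=0 chase 'a': 0 ⇒ 0;  out=∅∪out(0)=∅
  fail(4) 'b': from fail(0)=0 chase 'b': 0 ⇒ 0;  out=∅∪out(0)=∅
  fail(2) 'aa': from fail(1)=0 chase 'a': 0 ⇒ 1;  out=∅∪out(1)=∅
  fail(5) 'ba': from fail(4)=0 chase 'a': 0 ⇒ 1;  out=∅∪out(1)=∅
  fail(3) 'aab': from fail(2)=1 chase 'b': 1→0 ⇒ 4;  out={0}∪out(4)={0}
  fail(6) 'baa': from fail(5)=1 chase 'a': 1 ⇒ 2;  out=∅∪out(2)=∅
  fail(7) 'baac': from fail(6)=2 chase 'c': 2→1→0 ⇒ 0;  out=∅∪out(0)=∅
  fail(8) 'baacb': from fail(7)=0 chase 'b': 0 ⇒ 4;  out=∅∪out(4)=∅
  fail(9) 'baacba': from fail(8)=4 chase 'a': 4 ⇒ 5;  out={1}∪out(5)={1}

Run:
i=0 'b': node 0→4
i=1 'a': node 4→5
i=2 'a': node 5→6
i=3 'b': node 6→3 ·f  → match P0@[1:3]
i=4 'b': node 3→4 ·f
i=5 'a': node 4→5
i=6 'a': node 5→6
i=7 'b': node 6→3 ·f  → match P0@[5:7]
i=8 'a': node 3→5 ·f
i=9 'a': node 5→6
i=10 'c': node 6→7
i=11 'b': node 7→8
i=12 'a': node 8→9  → match P1@[7:12]
i=13 'a': node 9→6 ·f
i=14 'b': node 6→3 ·f  → match P0@[12:14]
i=15 'a': node 3→5 ·f
i=16 'c': node 5→0 ·f
i=17 'a': node 0→1
i=18 'b': node 1→4 ·f
i=19 'c': node 4→0 ·f
i=20 'b': node 0→4
i=21 'b': node 4→4 ·f
i=22 'c': node 4→0 ·f

Result: [[3,0],[7,0],[12,1],[14,0]]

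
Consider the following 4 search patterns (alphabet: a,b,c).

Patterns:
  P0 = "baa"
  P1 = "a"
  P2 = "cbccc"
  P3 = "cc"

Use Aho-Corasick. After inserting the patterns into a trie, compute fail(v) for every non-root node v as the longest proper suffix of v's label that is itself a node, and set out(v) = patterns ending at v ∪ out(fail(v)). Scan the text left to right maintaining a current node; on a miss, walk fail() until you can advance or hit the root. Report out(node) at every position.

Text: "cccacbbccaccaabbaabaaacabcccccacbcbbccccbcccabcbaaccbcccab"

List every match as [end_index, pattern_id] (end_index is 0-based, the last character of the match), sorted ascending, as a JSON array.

Build:
Trie nodes:
  n0 'ε': a→4 b→1 c→5
  n1 'b': a→2
  n2 'ba': a→3
  n3 'baa': ·  ←P0
  n4 'a': ·  ←P1
  n5 'c': b→6 c→10
  n6 'cb': c→7
  n7 'cbc': c→8
  n8 'cbcc': c→9
  n9 'cbccc': ·  ←P2
  n10 'cc': ·  ←P3

Failure links (BFS by depth):
  fail(1) 'b': from fail(0)=0 chase 'b': 0 ⇒ 0;  out=∅∪out(0)=∅
  fail(4) 'a': from fail(0)=0 chase 'a': 0 ⇒ 0;  out={1}∪out(0)={1}
  fail(5) 'c': from fail(0)=0 chase 'c': 0 ⇒ 0;  out=∅∪out(0)=∅
  fail(2) 'ba': from fail(1)=0 chase 'a': 0 ⇒ 4;  out=∅∪out(4)={1}
  fail(6) 'cb': from fail(5)=0 chase 'b': 0 ⇒ 1;  out=∅∪out(1)=∅
  fail(10) 'cc': from fail(5)=0 chase 'c': 0 ⇒ 5;  out={3}∪out(5)={3}
  fail(3) 'baa': from fail(2)=4 chase 'a': 4→0 ⇒ 4;  out={0}∪out(4)={0,1}
  fail(7) 'cbc': from fail(6)=1 chase 'c': 1→0 ⇒ 5;  out=∅∪out(5)=∅
  fail(8) 'cbcc': from fail(7)=5 chase 'c': 5 ⇒ 10;  out=∅∪out(10)={3}
  fail(9) 'cbccc': from fail(8)=10 chase 'c': 10→5 ⇒ 10;  out={2}∪out(10)={2,3}

Scan:
pos 0 'c': at 5
pos 1 'c': at 10  → match P3@[0:1]
pos 2 'c': at 10 (via fail)  → match P3@[1:2]
pos 3 'a': at 4 (via fail)  → match P1@[3:3]
pos 4 'c': at 5 (via fail)
pos 5 'b': at 6
pos 6 'b': at 1 (via fail)
pos 7 'c': at 5 (via fail)
pos 8 'c': at 10  → match P3@[7:8]
pos 9 'a': at 4 (via fail)  → match P1@[9:9]
pos 10 'c': at 5 (via fail)
pos 11 'c': at 10  → match P3@[10:11]
pos 12 'a': at 4 (via fail)  → match P1@[12:12]
pos 13 'a': at 4 (via fail)  → match P1@[13:13]
pos 14 'b': at 1 (via fail)
pos 15 'b': at 1 (via fail)
pos 16 'a': at 2  → match P1@[16:16]
pos 17 'a': at 3  → match P0@[15:17],P1@[17:17]
pos 18 'b': at 1 (via fail)
pos 19 'a': at 2  → match P1@[19:19]
pos 20 'a': at 3  → match P0@[18:20],P1@[20:20]
pos 21 'a': at 4 (via fail)  → match P1@[21:21]
pos 22 'c': at 5 (via fail)
pos 23 'a': at 4 (via fail)  → match P1@[23:23]
pos 24 'b': at 1 (via fail)
pos 25 'c': at 5 (via fail)
pos 26 'c': at 10  → match P3@[25:26]
pos 27 'c': at 10 (via fail)  → match P3@[26:27]
pos 28 'c': at 10 (via fail)  → match P3@[27:28]
pos 29 'c': at 10 (via fail)  → match P3@[28:29]
pos 30 'a': at 4 (via fail)  → match P1@[30:30]
pos 31 'c': at 5 (via fail)
pos 32 'b': at 6
pos 33 'c': at 7
pos 34 'b': at 6 (via fail)
pos 35 'b': at 1 (via fail)
pos 36 'c': at 5 (via fail)
pos 37 'c': at 10  → match P3@[36:37]
pos 38 'c': at 10 (via fail)  → match P3@[37:38]
pos 39 'c': at 10 (via fail)  → match P3@[38:39]
pos 40 'b': at 6 (via fail)
pos 41 'c': at 7
pos 42 'c': at 8  → match P3@[41:42]
pos 43 'c': at 9  → match P2@[39:43],P3@[42:43]
pos 44 'a': at 4 (via fail)  → match P1@[44:44]
pos 45 'b': at 1 (via fail)
pos 46 'c': at 5 (via fail)
pos 47 'b': at 6
pos 48 'a': at 2 (via fail)  → match P1@[48:48]
pos 49 'a': at 3  → match P0@[47:49],P1@[49:49]
pos 50 'c': at 5 (via fail)
pos 51 'c': at 10  → match P3@[50:51]
pos 52 'b': at 6 (via fail)
pos 53 'c': at 7
pos 54 'c': at 8  → match P3@[53:54]
pos 55 'c': at 9  → match P2@[51:55],P3@[54:55]
pos 56 'a': at 4 (via fail)  → match P1@[56:56]
pos 57 'b': at 1 (via fail)

All matches (sorted): [[1,3],[2,3],[3,1],[8,3],[9,1],[11,3],[12,1],[13,1],[16,1],[17,0],[17,1],[19,1],[20,0],[20,1],[21,1],[23,1],[26,3],[27,3],[28,3],[29,3],[30,1],[37,3],[38,3],[39,3],[42,3],[43,2],[43,3],[44,1],[48,1],[49,0],[49,1],[51,3],[54,3],[55,2],[55,3],[56,1]]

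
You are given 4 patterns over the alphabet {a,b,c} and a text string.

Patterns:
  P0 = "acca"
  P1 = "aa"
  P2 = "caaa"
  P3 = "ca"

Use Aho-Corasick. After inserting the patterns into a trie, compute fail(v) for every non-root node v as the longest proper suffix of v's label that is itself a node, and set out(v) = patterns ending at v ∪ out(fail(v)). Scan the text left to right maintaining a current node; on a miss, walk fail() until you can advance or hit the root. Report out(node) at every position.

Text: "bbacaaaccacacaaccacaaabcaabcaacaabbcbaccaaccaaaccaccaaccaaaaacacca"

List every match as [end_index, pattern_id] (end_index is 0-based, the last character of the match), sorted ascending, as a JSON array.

Construct AC machine:
Trie nodes:
  n0 'ε': a→1 c→6
  n1 'a': a→5 c→2
  n2 'ac': c→3
  n3 'acc': a→4
  n4 'acca': ·  ←P0
  n5 'aa': ·  ←P1
  n6 'c': a→7
  n7 'ca': a→8  ←P3
  n8 'caa': a→9
  n9 'caaa': ·  ←P2

BFS fail/out derivation:
  n1('a'): parent n0 fail=0; on 'a' 0 → fail=0;  out ∅∪∅=∅
  n6('c'): parent n0 fail=0; on 'c' 0 → fail=0;  out ∅∪∅=∅
  n2('ac'): parent n1 fail=0; on 'c' 0 → fail=6;  out ∅∪∅=∅
  n5('aa'): parent n1 fail=0; on 'a' 0 → fail=1;  out {1}∪∅={1}
  n7('ca'): parent n6 fail=0; on 'a' 0 → fail=1;  out {3}∪∅={3}
  n3('acc'): parent n2 fail=6; on 'c' 6→0 → fail=6;  out ∅∪∅=∅
  n8('caa'): parent n7 fail=1; on 'a' 1 → fail=5;  out ∅∪{1}={1}
  n4('acca'): parent n3 fail=6; on 'a' 6 → fail=7;  out {0}∪{3}={0,3}
  n9('caaa'): parent n8 fail=5; on 'a' 5→1 → fail=5;  out {2}∪{1}={1,2}

Run:
[0] read 'b'  n0⇒n0
[1] read 'b'  n0⇒n0
[2] read 'a'  n0⇒n1
[3] read 'c'  n1⇒n2
[4] read 'a'  n2⇒n7 (via fail)  ** P3@[3:4]
[5] read 'a'  n7⇒n8  ** P1@[4:5]
[6] read 'a'  n8⇒n9  ** P1@[5:6],P2@[3:6]
[7] read 'c'  n9⇒n2 (via fail)
[8] read 'c'  n2⇒n3
[9] read 'a'  n3⇒n4  ** P0@[6:9],P3@[8:9]
[10] read 'c'  n4⇒n2 (via fail)
[11] read 'a'  n2⇒n7 (via fail)  ** P3@[10:11]
[12] read 'c'  n7⇒n2 (via fail)
[13] read 'a'  n2⇒n7 (via fail)  ** P3@[12:13]
[14] read 'a'  n7⇒n8  ** P1@[13:14]
[15] read 'c'  n8⇒n2 (via fail)
[16] read 'c'  n2⇒n3
[17] read 'a'  n3⇒n4  ** P0@[14:17],P3@[16:17]
[18] read 'c'  n4⇒n2 (via fail)
[19] read 'a'  n2⇒n7 (via fail)  ** P3@[18:19]
[20] read 'a'  n7⇒n8  ** P1@[19:20]
[21] read 'a'  n8⇒n9  ** P1@[20:21],P2@[18:21]
[22] read 'b'  n9⇒n0 (via fail)
[23] read 'c'  n0⇒n6
[24] read 'a'  n6⇒n7  ** P3@[23:24]
[25] read 'a'  n7⇒n8  ** P1@[24:25]
[26] read 'b'  n8⇒n0 (via fail)
[27] read 'c'  n0⇒n6
[28] read 'a'  n6⇒n7  ** P3@[27:28]
[29] read 'a'  n7⇒n8  ** P1@[28:29]
[30] read 'c'  n8⇒n2 (via fail)
[31] read 'a'  n2⇒n7 (via fail)  ** P3@[30:31]
[32] read 'a'  n7⇒n8  ** P1@[31:32]
[33] read 'b'  n8⇒n0 (via fail)
[34] read 'b'  n0⇒n0
[35] read 'c'  n0⇒n6
[36] read 'b'  n6⇒n0 (via fail)
[37] read 'a'  n0⇒n1
[38] read 'c'  n1⇒n2
[39] read 'c'  n2⇒n3
[40] read 'a'  n3⇒n4  ** P0@[37:40],P3@[39:40]
[41] read 'a'  n4⇒n8 (via fail)  ** P1@[40:41]
[42] read 'c'  n8⇒n2 (via fail)
[43] read 'c'  n2⇒n3
[44] read 'a'  n3⇒n4  ** P0@[41:44],P3@[43:44]
[45] read 'a'  n4⇒n8 (via fail)  ** P1@[44:45]
[46] read 'a'  n8⇒n9  ** P1@[45:46],P2@[43:46]
[47] read 'c'  n9⇒n2 (via fail)
[48] read 'c'  n2⇒n3
[49] read 'a'  n3⇒n4  ** P0@[46:49],P3@[48:49]
[50] read 'c'  n4⇒n2 (via fail)
[51] read 'c'  n2⇒n3
[52] read 'a'  n3⇒n4  ** P0@[49:52],P3@[51:52]
[53] read 'a'  n4⇒n8 (via fail)  ** P1@[52:53]
[54] read 'c'  n8⇒n2 (via fail)
[55] read 'c'  n2⇒n3
[56] read 'a'  n3⇒n4  ** P0@[53:56],P3@[55:56]
[57] read 'a'  n4⇒n8 (via fail)  ** P1@[56:57]
[58] read 'a'  n8⇒n9  ** P1@[57:58],P2@[55:58]
[59] read 'a'  n9⇒n5 (via fail)  ** P1@[58:59]
[60] read 'a'  n5⇒n5 (via fail)  ** P1@[59:60]
[61] read 'c'  n5⇒n2 (via fail)
[62] read 'a'  n2⇒n7 (via fail)  ** P3@[61:62]
[63] read 'c'  n7⇒n2 (via fail)
[64] read 'c'  n2⇒n3
[65] read 'a'  n3⇒n4  ** P0@[62:65],P3@[64:65]

All matches (sorted): [[4,3],[5,1],[6,1],[6,2],[9,0],[9,3],[11,3],[13,3],[14,1],[17,0],[17,3],[19,3],[20,1],[21,1],[21,2],[24,3],[25,1],[28,3],[29,1],[31,3],[32,1],[40,0],[40,3],[41,1],[44,0],[44,3],[45,1],[46,1],[46,2],[49,0],[49,3],[52,0],[52,3],[53,1],[56,0],[56,3],[57,1],[58,1],[58,2],[59,1],[60,1],[62,3],[65,0],[65,3]]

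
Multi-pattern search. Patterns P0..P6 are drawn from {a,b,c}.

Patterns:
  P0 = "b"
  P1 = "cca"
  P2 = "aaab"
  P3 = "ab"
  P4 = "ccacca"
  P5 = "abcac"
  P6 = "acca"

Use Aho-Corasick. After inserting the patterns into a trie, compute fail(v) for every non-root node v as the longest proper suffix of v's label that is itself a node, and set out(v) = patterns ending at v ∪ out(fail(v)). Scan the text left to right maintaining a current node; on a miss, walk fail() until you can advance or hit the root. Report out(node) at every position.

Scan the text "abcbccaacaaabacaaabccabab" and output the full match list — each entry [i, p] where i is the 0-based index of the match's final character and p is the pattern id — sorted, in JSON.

Build automaton:
Trie (insert patterns):
  0='ε' goto a→5 b→1 c→2
  1='b' goto ·  ←P0
  2='c' goto c→3
  3='cc' goto a→4
  4='cca' goto c→10  ←P1
  5='a' goto a→6 b→9 c→16
  6='aa' goto a→7
  7='aaa' goto b→8
  8='aaab' goto ·  ←P2
  9='ab' goto c→13  ←P3
  10='ccac' goto c→11
  11='ccacc' goto a→12
  12='ccacca' goto ·  ←P4
  13='abc' goto a→14
  14='abca' goto c→15
  15='abcac' goto ·  ←P5
  16='ac' goto c→17
  17='acc' goto a→18
  18='acca' goto ·  ←P6

BFS fail/out derivation:
  n1('b'): parent n0 fail=0; on 'b' 0 → fail=0;  out {0}∪∅={0}
  n2('c'): parent n0 fail=0; on 'c' 0 → fail=0;  out ∅∪∅=∅
  n5('a'): parent n0 fail=0; on 'a' 0 → fail=0;  out ∅∪∅=∅
  n3('cc'): parent n2 fail=0; on 'c' 0 → fail=2;  out ∅∪∅=∅
  n6('aa'): parent n5 fail=0; on 'a' 0 → fail=5;  out ∅∪∅=∅
  n9('ab'): parent n5 fail=0; on 'b' 0 → fail=1;  out {3}∪{0}={0,3}
  n16('ac'): parent n5 fail=0; on 'c' 0 → fail=2;  out ∅∪∅=∅
  n4('cca'): parent n3 fail=2; on 'a' 2→0 → fail=5;  out {1}∪∅={1}
  n7('aaa'): parent n6 fail=5; on 'a' 5 → fail=6;  out ∅∪∅=∅
  n13('abc'): parent n9 fail=1; on 'c' 1→0 → fail=2;  out ∅∪∅=∅
  n17('acc'): parent n16 fail=2; on 'c' 2 → fail=3;  out ∅∪∅=∅
  n8('aaab'): parent n7 fail=6; on 'b' 6→5 → fail=9;  out {2}∪{0,3}={0,2,3}
  n10('ccac'): parent n4 fail=5; on 'c' 5 → fail=16;  out ∅∪∅=∅
  n14('abca'): parent n13 fail=2; on 'a' 2→0 → fail=5;  out ∅∪∅=∅
  n18('acca'): parent n17 fail=3; on 'a' 3 → fail=4;  out {6}∪{1}={1,6}
  n11('ccacc'): parent n10 fail=16; on 'c' 16 → fail=17;  out ∅∪∅=∅
  n15('abcac'): parent n14 fail=5; on 'c' 5 → fail=16;  out {5}∪∅={5}
  n12('ccacca'): parent n11 fail=17; on 'a' 17 → fail=18;  out {4}∪{1,6}={1,4,6}

Text stream:
i=0 'a': node 0→5
i=1 'b': node 5→9  emit P0@[1:1],P3@[0:1]
i=2 'c': node 9→13
i=3 'b': node 13→1 (via fail)  emit P0@[3:3]
i=4 'c': node 1→2 (via fail)
i=5 'c': node 2→3
i=6 'a': node 3→4  emit P1@[4:6]
i=7 'a': node 4→6 (via fail)
i=8 'c': node 6→16 (via fail)
i=9 'a': node 16→5 (via fail)
i=10 'a': node 5→6
i=11 'a': node 6→7
i=12 'b': node 7→8  emit P0@[12:12],P2@[9:12],P3@[11:12]
i=13 'a': node 8→5 (via fail)
i=14 'c': node 5→16
i=15 'a': node 16→5 (via fail)
i=16 'a': node 5→6
i=17 'a': node 6→7
i=18 'b': node 7→8  emit P0@[18:18],P2@[15:18],P3@[17:18]
i=19 'c': node 8→13 (via fail)
i=20 'c': node 13→3 (via fail)
i=21 'a': node 3→4  emit P1@[19:21]
i=22 'b': node 4→9 (via fail)  emit P0@[22:22],P3@[21:22]
i=23 'a': node 9→5 (via fail)
i=24 'b': node 5→9  emit P0@[24:24],P3@[23:24]

Result: [[1,0],[1,3],[3,0],[6,1],[12,0],[12,2],[12,3],[18,0],[18,2],[18,3],[21,1],[22,0],[22,3],[24,0],[24,3]]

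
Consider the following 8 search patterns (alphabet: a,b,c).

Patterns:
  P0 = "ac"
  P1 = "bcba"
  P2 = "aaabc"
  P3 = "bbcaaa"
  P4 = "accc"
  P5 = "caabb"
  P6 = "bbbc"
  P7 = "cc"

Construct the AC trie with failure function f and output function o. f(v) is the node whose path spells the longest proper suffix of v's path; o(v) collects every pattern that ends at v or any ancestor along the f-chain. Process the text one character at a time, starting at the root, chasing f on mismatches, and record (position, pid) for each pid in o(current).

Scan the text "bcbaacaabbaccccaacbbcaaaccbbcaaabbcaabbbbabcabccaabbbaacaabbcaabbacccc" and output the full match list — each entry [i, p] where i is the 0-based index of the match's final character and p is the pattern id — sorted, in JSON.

Build automaton:
Trie (insert patterns):
  n0 'ε': a→1 b→3 c→18
  n1 'a': a→7 c→2
  n2 'ac': c→16  ←P0
  n3 'b': b→11 c→4
  n4 'bc': b→5
  n5 'bcb': a→6
  n6 'bcba': ·  ←P1
  n7 'aa': a→8
  n8 'aaa': b→9
  n9 'aaab': c→10
  n10 'aaabc': ·  ←P2
  n11 'bb': b→23 c→12
  n12 'bbc': a→13
  n13 'bbca': a→14
  n14 'bbcaa': a→15
  n15 'bbcaaa': ·  ←P3
  n16 'acc': c→17
  n17 'accc': ·  ←P4
  n18 'c': a→19 c→25
  n19 'ca': a→20
  n20 'caa': b→21
  n21 'caab': b→22
  n22 'caabb': ·  ←P5
  n23 'bbb': c→24
  n24 'bbbc': ·  ←P6
  n25 'cc': ·  ←P7

Failure links (BFS by depth):
  fail(1) 'a': from fail(0)=0 chase 'a': 0 ⇒ 0;  out=∅∪out(0)=∅
  fail(3) 'b': from fail(0)=0 chase 'b': 0 ⇒ 0;  out=∅∪out(0)=∅
  fail(18) 'c': from fail(0)=0 chase 'c': 0 ⇒ 0;  out=∅∪out(0)=∅
  fail(2) 'ac': from fail(1)=0 chase 'c': 0 ⇒ 18;  out={0}∪out(18)={0}
  fail(4) 'bc': from fail(3)=0 chase 'c': 0 ⇒ 18;  out=∅∪out(18)=∅
  fail(7) 'aa': from fail(1)=0 chase 'a': 0 ⇒ 1;  out=∅∪out(1)=∅
  fail(11) 'bb': from fail(3)=0 chase 'b': 0 ⇒ 3;  out=∅∪out(3)=∅
  fail(19) 'ca': from fail(18)=0 chase 'a': 0 ⇒ 1;  out=∅∪out(1)=∅
  fail(25) 'cc': from fail(18)=0 chase 'c': 0 ⇒ 18;  out={7}∪out(18)={7}
  fail(5) 'bcb': from fail(4)=18 chase 'b': 18→0 ⇒ 3;  out=∅∪out(3)=∅
  fail(8) 'aaa': from fail(7)=1 chase 'a': 1 ⇒ 7;  out=∅∪out(7)=∅
  fail(12) 'bbc': from fail(11)=3 chase 'c': 3 ⇒ 4;  out=∅∪out(4)=∅
  fail(16) 'acc': from fail(2)=18 chase 'c': 18 ⇒ 25;  out=∅∪out(25)={7}
  fail(20) 'caa': from fail(19)=1 chase 'a': 1 ⇒ 7;  out=∅∪out(7)=∅
  fail(23) 'bbb': from fail(11)=3 chase 'b': 3 ⇒ 11;  out=∅∪out(11)=∅
  fail(6) 'bcba': from fail(5)=3 chase 'a': 3→0 ⇒ 1;  out={1}∪out(1)={1}
  fail(9) 'aaab': from fail(8)=7 chase 'b': 7→1→0 ⇒ 3;  out=∅∪out(3)=∅
  fail(13) 'bbca': from fail(12)=4 chase 'a': 4→18 ⇒ 19;  out=∅∪out(19)=∅
  fail(17) 'accc': from fail(16)=25 chase 'c': 25→18 ⇒ 25;  out={4}∪out(25)={4,7}
  fail(21) 'caab': from fail(20)=7 chase 'b': 7→1→0 ⇒ 3;  out=∅∪out(3)=∅
  fail(24) 'bbbc': from fail(23)=11 chase 'c': 11 ⇒ 12;  out={6}∪out(12)={6}
  fail(10) 'aaabc': from fail(9)=3 chase 'c': 3 ⇒ 4;  out={2}∪out(4)={2}
  fail(14) 'bbcaa': from fail(13)=19 chase 'a': 19 ⇒ 20;  out=∅∪out(20)=∅
  fail(22) 'caabb': from fail(21)=3 chase 'b': 3 ⇒ 11;  out={5}∪out(11)={5}
  fail(15) 'bbcaaa': from fail(14)=20 chase 'a': 20→7 ⇒ 8;  out={3}∪out(8)={3}

Text stream:
[0] read 'b'  n0⇒n3
[1] read 'c'  n3⇒n4
[2] read 'b'  n4⇒n5
[3] read 'a'  n5⇒n6  ** P1@[0:3]
[4] read 'a'  n6⇒n7 (fail-walked)
[5] read 'c'  n7⇒n2 (fail-walked)  ** P0@[4:5]
[6] read 'a'  n2⇒n19 (fail-walked)
[7] read 'a'  n19⇒n20
[8] read 'b'  n20⇒n21
[9] read 'b'  n21⇒n22  ** P5@[5:9]
[10] read 'a'  n22⇒n1 (fail-walked)
[11] read 'c'  n1⇒n2  ** P0@[10:11]
[12] read 'c'  n2⇒n16  ** P7@[11:12]
[13] read 'c'  n16⇒n17  ** P4@[10:13],P7@[12:13]
[14] read 'c'  n17⇒n25 (fail-walked)  ** P7@[13:14]
[15] read 'a'  n25⇒n19 (fail-walked)
[16] read 'a'  n19⇒n20
[17] read 'c'  n20⇒n2 (fail-walked)  ** P0@[16:17]
[18] read 'b'  n2⇒n3 (fail-walked)
[19] read 'b'  n3⇒n11
[20] read 'c'  n11⇒n12
[21] read 'a'  n12⇒n13
[22] read 'a'  n13⇒n14
[23] read 'a'  n14⇒n15  ** P3@[18:23]
[24] read 'c'  n15⇒n2 (fail-walked)  ** P0@[23:24]
[25] read 'c'  n2⇒n16  ** P7@[24:25]
[26] read 'b'  n16⇒n3 (fail-walked)
[27] read 'b'  n3⇒n11
[28] read 'c'  n11⇒n12
[29] read 'a'  n12⇒n13
[30] read 'a'  n13⇒n14
[31] read 'a'  n14⇒n15  ** P3@[26:31]
[32] read 'b'  n15⇒n9 (fail-walked)
[33] read 'b'  n9⇒n11 (fail-walked)
[34] read 'c'  n11⇒n12
[35] read 'a'  n12⇒n13
[36] read 'a'  n13⇒n14
[37] read 'b'  n14⇒n21 (fail-walked)
[38] read 'b'  n21⇒n22  ** P5@[34:38]
[39] read 'b'  n22⇒n23 (fail-walked)
[40] read 'b'  n23⇒n23 (fail-walked)
[41] read 'a'  n23⇒n1 (fail-walked)
[42] read 'b'  n1⇒n3 (fail-walked)
[43] read 'c'  n3⇒n4
[44] read 'a'  n4⇒n19 (fail-walked)
[45] read 'b'  n19⇒n3 (fail-walked)
[46] read 'c'  n3⇒n4
[47] read 'c'  n4⇒n25 (fail-walked)  ** P7@[46:47]
[48] read 'a'  n25⇒n19 (fail-walked)
[49] read 'a'  n19⇒n20
[50] read 'b'  n20⇒n21
[51] read 'b'  n21⇒n22  ** P5@[47:51]
[52] read 'b'  n22⇒n23 (fail-walked)
[53] read 'a'  n23⇒n1 (fail-walked)
[54] read 'a'  n1⇒n7
[55] read 'c'  n7⇒n2 (fail-walked)  ** P0@[54:55]
[56] read 'a'  n2⇒n19 (fail-walked)
[57] read 'a'  n19⇒n20
[58] read 'b'  n20⇒n21
[59] read 'b'  n21⇒n22  ** P5@[55:59]
[60] read 'c'  n22⇒n12 (fail-walked)
[61] read 'a'  n12⇒n13
[62] read 'a'  n13⇒n14
[63] read 'b'  n14⇒n21 (fail-walked)
[64] read 'b'  n21⇒n22  ** P5@[60:64]
[65] read 'a'  n22⇒n1 (fail-walked)
[66] read 'c'  n1⇒n2  ** P0@[65:66]
[67] read 'c'  n2⇒n16  ** P7@[66:67]
[68] read 'c'  n16⇒n17  ** P4@[65:68],P7@[67:68]
[69] read 'c'  n17⇒n25 (fail-walked)  ** P7@[68:69]

Matches: [[3,1],[5,0],[9,5],[11,0],[12,7],[13,4],[13,7],[14,7],[17,0],[23,3],[24,0],[25,7],[31,3],[38,5],[47,7],[51,5],[55,0],[59,5],[64,5],[66,0],[67,7],[68,4],[68,7],[69,7]]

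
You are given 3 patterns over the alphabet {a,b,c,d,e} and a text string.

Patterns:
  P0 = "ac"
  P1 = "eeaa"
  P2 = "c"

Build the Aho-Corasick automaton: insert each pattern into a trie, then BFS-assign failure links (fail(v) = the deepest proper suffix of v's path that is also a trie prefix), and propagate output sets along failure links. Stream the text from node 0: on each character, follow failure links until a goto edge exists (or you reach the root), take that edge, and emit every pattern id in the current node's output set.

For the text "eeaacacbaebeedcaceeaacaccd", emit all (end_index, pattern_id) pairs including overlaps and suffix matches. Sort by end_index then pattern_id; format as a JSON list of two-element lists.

Build automaton:
Trie nodes:
  0='ε' goto a→1 c→7 e→3
  1='a' goto c→2
  2='ac' goto ·  [P0 ends]
  3='e' goto e→4
  4='ee' goto a→5
  5='eea' goto a→6
  6='eeaa' goto ·  [P1 ends]
  7='c' goto ·  [P2 ends]

Failure links (BFS by depth):
  n1('a'): parent n0 fail=0; on 'a' 0 → fail=0;  out ∅∪∅=∅
  n3('e'): parent n0 fail=0; on 'e' 0 → fail=0;  out ∅∪∅=∅
  n7('c'): parent n0 fail=0; on 'c' 0 → fail=0;  out {2}∪∅={2}
  n2('ac'): parent n1 fail=0; on 'c' 0 → fail=7;  out {0}∪{2}={0,2}
  n4('ee'): parent n3 fail=0; on 'e' 0 → fail=3;  out ∅∪∅=∅
  n5('eea'): parent n4 fail=3; on 'a' 3→0 → fail=1;  out ∅∪∅=∅
  n6('eeaa'): parent n5 fail=1; on 'a' 1→0 → fail=1;  out {1}∪∅={1}

Scan:
i=0 'e': node 0→3
i=1 'e': node 3→4
i=2 'a': node 4→5
i=3 'a': node 5→6  ** P1@[0:3]
i=4 'c': node 6→2 ·f  ** P0@[3:4],P2@[4:4]
i=5 'a': node 2→1 ·f
i=6 'c': node 1→2  ** P0@[5:6],P2@[6:6]
i=7 'b': node 2→0 ·f
i=8 'a': node 0→1
i=9 'e': node 1→3 ·f
i=10 'b': node 3→0 ·f
i=11 'e': node 0→3
i=12 'e': node 3→4
i=13 'd': node 4→0 ·f
i=14 'c': node 0→7  ** P2@[14:14]
i=15 'a': node 7→1 ·f
i=16 'c': node 1→2  ** P0@[15:16],P2@[16:16]
i=17 'e': node 2→3 ·f
i=18 'e': node 3→4
i=19 'a': node 4→5
i=20 'a': node 5→6  ** P1@[17:20]
i=21 'c': node 6→2 ·f  ** P0@[20:21],P2@[21:21]
i=22 'a': node 2→1 ·f
i=23 'c': node 1→2  ** P0@[22:23],P2@[23:23]
i=24 'c': node 2→7 ·f  ** P2@[24:24]
i=25 'd': node 7→0 ·f

Matches: [[3,1],[4,0],[4,2],[6,0],[6,2],[14,2],[16,0],[16,2],[20,1],[21,0],[21,2],[23,0],[23,2],[24,2]]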